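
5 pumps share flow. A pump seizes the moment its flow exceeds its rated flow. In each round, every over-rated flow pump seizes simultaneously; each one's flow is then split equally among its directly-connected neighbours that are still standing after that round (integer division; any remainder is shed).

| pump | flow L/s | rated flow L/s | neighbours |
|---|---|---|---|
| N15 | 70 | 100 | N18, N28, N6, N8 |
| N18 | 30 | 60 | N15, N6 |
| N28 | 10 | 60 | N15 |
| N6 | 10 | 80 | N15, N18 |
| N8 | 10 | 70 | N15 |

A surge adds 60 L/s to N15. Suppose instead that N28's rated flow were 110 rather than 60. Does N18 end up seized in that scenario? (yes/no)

With N28's rated flow at 110:
Round 1 — N15 at 130 > 100. N15 seizes.
  N15 sheds 130 L/s to N18, N28, N6, N8: 32 each (2 lost).
    N18: 30+32 = 62 > 60
    N28: 10+32 = 42 ≤ 110
    N6: 10+32 = 42 ≤ 80
    N8: 10+32 = 42 ≤ 70
Round 2 — N18 seizes.
  N18 sheds 62 L/s to N6: 62 each.
    N6: 42+62 = 104 > 80
Round 3 — N6 seizes.
  N6 sheds 104 L/s: no online neighbours, lost.
No further seizures.

yes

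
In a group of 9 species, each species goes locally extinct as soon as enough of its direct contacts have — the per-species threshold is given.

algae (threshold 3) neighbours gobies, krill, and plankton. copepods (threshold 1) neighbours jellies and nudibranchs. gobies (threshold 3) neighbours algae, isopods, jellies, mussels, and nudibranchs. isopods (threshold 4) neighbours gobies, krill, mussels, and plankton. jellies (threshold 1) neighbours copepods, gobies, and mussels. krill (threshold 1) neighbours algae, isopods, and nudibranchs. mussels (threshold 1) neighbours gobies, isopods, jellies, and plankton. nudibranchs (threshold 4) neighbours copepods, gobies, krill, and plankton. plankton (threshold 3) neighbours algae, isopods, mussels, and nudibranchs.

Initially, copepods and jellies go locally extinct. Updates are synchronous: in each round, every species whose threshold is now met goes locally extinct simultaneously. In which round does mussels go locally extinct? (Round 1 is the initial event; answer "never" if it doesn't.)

Round 1 — copepods, jellies go locally extinct (initial).
Round 2 — checking thresholds:
  gobies: 1 of 5 neighbours < 3, not yet.
  mussels: 1 of 4 neighbours ≥ 1, goes locally extinct.
  nudibranchs: 1 of 4 neighbours < 4, not yet.
Round 3 — no new extinctions; cascade stops.

2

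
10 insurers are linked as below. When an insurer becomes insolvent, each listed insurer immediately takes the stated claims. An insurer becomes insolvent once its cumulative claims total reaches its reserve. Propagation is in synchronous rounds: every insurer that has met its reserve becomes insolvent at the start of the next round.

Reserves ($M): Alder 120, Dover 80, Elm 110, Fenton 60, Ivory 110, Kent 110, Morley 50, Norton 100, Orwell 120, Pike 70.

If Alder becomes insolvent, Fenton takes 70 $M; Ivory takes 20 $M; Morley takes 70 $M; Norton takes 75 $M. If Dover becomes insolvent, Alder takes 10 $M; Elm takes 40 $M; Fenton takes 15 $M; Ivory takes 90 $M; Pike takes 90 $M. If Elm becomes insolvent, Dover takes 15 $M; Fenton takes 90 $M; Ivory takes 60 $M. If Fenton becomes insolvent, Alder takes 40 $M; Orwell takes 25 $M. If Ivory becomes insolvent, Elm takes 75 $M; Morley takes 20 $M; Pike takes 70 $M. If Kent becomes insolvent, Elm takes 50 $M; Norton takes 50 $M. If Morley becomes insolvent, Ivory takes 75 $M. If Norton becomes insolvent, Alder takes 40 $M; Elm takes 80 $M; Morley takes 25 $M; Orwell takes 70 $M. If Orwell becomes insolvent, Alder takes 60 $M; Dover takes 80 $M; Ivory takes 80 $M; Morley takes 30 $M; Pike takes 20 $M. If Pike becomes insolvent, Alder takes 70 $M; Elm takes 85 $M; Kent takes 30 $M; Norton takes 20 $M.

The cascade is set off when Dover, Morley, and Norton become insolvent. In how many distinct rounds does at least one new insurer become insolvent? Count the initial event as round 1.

3

Round 1 — Dover, Morley, Norton become insolvent (initial).
  Alder: +10+40 → 50 < 120
  Elm: +40+80 → 120 ≥ 110
  Fenton: +15 → 15 < 60
  Ivory: +90+75 → 165 ≥ 110
  Orwell: +70 → 70 < 120
  Pike: +90 → 90 ≥ 70
Round 2 — Elm, Ivory, Pike become insolvent.
  Alder: +70 → 120 ≥ 120
  Fenton: +90 → 105 ≥ 60
  Kent: +30 → 30 < 110
Round 3 — Alder, Fenton become insolvent.
  Orwell: +25 → 95 < 120
No further insolvencies.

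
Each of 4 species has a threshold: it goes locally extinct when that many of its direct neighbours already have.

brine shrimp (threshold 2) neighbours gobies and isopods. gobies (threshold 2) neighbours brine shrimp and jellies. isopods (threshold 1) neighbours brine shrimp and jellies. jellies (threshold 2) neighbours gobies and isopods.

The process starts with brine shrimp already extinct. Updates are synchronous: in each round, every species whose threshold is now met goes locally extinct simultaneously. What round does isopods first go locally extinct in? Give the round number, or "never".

Round 1 — brine shrimp goes locally extinct (initial).
Round 2 — checking thresholds:
  gobies: 1 of 2 neighbours < 2, below threshold.
  isopods: 1 of 2 neighbours ≥ 1, goes locally extinct.
Round 3 — no new extinctions; cascade stops.

2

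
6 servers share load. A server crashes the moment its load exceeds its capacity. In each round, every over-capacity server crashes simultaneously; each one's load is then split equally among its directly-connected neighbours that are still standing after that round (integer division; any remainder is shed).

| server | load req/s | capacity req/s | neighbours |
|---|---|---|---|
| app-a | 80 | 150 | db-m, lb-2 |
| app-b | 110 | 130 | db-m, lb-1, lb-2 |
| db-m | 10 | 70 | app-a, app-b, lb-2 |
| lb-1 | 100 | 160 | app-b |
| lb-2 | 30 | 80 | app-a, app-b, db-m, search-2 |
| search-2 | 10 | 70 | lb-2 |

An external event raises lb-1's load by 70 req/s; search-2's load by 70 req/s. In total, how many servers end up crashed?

6

Round 1 — lb-1 at 170 > 160; search-2 at 80 > 70. lb-1, search-2 crash.
  lb-1 sheds 170 req/s to app-b: 170 each.
    app-b: 110+170 = 280 > 130
  search-2 sheds 80 req/s to lb-2: 80 each.
    lb-2: 30+80 = 110 > 80
Round 2 — app-b, lb-2 crash.
  app-b sheds 280 req/s to db-m: 280 each.
    db-m: 10+280 = 290 > 70
  lb-2 sheds 110 req/s to app-a, db-m: 55 each.
    app-a: 80+55 = 135 ≤ 150
    db-m: 290+55 = 345 > 70
Round 3 — db-m crashes.
  db-m sheds 345 req/s to app-a: 345 each.
    app-a: 135+345 = 480 > 150
Round 4 — app-a crashes.
  app-a sheds 480 req/s: no online neighbours, lost.
No further crashes.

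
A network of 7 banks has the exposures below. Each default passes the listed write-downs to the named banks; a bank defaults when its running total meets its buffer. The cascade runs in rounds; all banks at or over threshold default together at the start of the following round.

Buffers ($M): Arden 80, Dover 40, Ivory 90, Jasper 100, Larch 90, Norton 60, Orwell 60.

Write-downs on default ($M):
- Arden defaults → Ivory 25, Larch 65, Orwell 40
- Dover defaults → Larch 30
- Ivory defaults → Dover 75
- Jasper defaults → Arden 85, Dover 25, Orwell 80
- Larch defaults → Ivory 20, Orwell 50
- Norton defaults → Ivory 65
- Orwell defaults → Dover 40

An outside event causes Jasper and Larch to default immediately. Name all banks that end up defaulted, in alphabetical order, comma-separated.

Round 1 — Jasper, Larch default (initial).
  Arden: +85 → 85 ≥ 80
  Dover: +25 → 25 < 40
  Ivory: +20 → 20 < 90
  Orwell: +80+50 → 130 ≥ 60
Round 2 — Arden, Orwell default.
  Dover: +40 → 65 ≥ 40
  Ivory: +25 → 45 < 90
Round 3 — Dover defaults.
No further defaults.

Arden, Dover, Jasper, Larch, Orwell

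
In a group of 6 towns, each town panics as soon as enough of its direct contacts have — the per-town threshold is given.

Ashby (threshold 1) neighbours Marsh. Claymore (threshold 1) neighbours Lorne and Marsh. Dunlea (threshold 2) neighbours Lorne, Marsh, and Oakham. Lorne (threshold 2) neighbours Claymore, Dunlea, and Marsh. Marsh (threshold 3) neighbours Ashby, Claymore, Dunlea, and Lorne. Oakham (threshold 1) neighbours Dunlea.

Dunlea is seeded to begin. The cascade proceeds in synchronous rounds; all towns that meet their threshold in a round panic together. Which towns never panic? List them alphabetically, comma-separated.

Ashby, Claymore, Lorne, Marsh

Round 1 — Dunlea panics (initial).
Round 2 — checking thresholds:
  Lorne: 1 of 3 neighbours < 2, not yet.
  Marsh: 1 of 4 neighbours < 3, not yet.
  Oakham: 1 of 1 neighbours ≥ 1, panics.
Round 3 — no new panics; cascade stops.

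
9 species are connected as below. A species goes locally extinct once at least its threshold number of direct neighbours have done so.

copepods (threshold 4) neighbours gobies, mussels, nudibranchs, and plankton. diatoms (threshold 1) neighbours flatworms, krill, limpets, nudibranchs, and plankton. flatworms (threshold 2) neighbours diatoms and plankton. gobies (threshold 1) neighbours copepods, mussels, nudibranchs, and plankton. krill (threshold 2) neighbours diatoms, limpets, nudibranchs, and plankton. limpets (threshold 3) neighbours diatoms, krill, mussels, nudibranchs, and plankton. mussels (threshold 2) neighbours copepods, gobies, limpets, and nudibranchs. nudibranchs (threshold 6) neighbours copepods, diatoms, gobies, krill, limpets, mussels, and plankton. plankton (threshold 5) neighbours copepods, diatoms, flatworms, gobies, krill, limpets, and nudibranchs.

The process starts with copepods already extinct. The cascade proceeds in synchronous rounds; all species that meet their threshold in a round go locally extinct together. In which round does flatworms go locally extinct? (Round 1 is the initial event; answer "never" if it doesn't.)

never

Round 1 — copepods goes locally extinct (initial).
Round 2 — checking thresholds:
  gobies: 1 of 4 neighbours ≥ 1, goes locally extinct.
  mussels: 1 of 4 neighbours < 2, below threshold.
  nudibranchs: 1 of 7 neighbours < 6, below threshold.
  plankton: 1 of 7 neighbours < 5, below threshold.
Round 3 — checking thresholds:
  mussels: 2 of 4 neighbours ≥ 2, goes locally extinct.
  nudibranchs: 2 of 7 neighbours < 6, below threshold.
  plankton: 2 of 7 neighbours < 5, below threshold.
Round 4 — no new extinctions; cascade stops.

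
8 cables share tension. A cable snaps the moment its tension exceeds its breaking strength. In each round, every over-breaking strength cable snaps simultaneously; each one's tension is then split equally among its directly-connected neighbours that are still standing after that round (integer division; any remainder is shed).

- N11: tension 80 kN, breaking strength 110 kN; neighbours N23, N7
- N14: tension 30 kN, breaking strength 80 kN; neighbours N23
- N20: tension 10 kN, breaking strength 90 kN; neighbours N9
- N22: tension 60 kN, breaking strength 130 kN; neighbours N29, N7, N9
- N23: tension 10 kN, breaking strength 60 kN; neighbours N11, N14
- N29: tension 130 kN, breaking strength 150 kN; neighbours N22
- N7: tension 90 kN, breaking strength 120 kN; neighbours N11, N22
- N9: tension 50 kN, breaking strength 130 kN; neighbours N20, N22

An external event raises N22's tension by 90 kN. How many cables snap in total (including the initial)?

6

Round 1 — N22 at 150 > 130. N22 snaps.
  N22 sheds 150 kN to N29, N7, N9: 50 each.
    N29: 130+50 = 180 > 150
    N7: 90+50 = 140 > 120
    N9: 50+50 = 100 ≤ 130
Round 2 — N29, N7 snap.
  N29 sheds 180 kN: no online neighbours, lost.
  N7 sheds 140 kN to N11: 140 each.
    N11: 80+140 = 220 > 110
Round 3 — N11 snaps.
  N11 sheds 220 kN to N23: 220 each.
    N23: 10+220 = 230 > 60
Round 4 — N23 snaps.
  N23 sheds 230 kN to N14: 230 each.
    N14: 30+230 = 260 > 80
Round 5 — N14 snaps.
  N14 sheds 260 kN: no online neighbours, lost.
No further breaks.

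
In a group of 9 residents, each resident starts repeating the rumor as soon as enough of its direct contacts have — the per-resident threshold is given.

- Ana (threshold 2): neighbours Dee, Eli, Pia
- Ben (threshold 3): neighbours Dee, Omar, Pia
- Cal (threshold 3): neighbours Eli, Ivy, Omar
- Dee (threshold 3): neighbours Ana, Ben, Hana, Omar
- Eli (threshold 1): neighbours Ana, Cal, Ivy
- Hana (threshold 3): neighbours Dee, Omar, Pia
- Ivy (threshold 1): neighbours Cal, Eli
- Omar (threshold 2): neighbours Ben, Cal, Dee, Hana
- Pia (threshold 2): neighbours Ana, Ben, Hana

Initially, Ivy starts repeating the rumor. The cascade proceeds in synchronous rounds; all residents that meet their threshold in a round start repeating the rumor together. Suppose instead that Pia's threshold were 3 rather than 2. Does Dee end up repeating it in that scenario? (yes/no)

With Pia's threshold at 3:
Round 1 — Ivy starts repeating the rumor (initial).
Round 2 — checking thresholds:
  Cal: 1 of 3 neighbours < 3, below threshold.
  Eli: 1 of 3 neighbours ≥ 1, starts repeating the rumor.
Round 3 — no new spreads; cascade stops.

no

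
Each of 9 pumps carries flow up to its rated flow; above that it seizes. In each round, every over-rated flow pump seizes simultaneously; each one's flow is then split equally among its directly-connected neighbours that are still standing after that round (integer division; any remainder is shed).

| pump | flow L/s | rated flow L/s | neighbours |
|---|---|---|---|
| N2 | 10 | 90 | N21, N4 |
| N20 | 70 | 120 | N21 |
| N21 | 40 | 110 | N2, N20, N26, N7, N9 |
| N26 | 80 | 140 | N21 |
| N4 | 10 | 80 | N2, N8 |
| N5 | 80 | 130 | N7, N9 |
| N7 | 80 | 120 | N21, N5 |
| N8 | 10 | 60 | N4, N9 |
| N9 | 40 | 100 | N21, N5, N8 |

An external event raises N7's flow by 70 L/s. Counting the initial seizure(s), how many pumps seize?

7

Round 1 — N7 at 150 > 120. N7 seizes.
  N7 sheds 150 L/s to N21, N5: 75 each.
    N21: 40+75 = 115 > 110
    N5: 80+75 = 155 > 130
Round 2 — N21, N5 seize.
  N21 sheds 115 L/s to N2, N20, N26, N9: 28 each (3 lost).
    N2: 10+28 = 38 ≤ 90
    N20: 70+28 = 98 ≤ 120
    N26: 80+28 = 108 ≤ 140
    N9: 40+28 = 68 ≤ 100
  N5 sheds 155 L/s to N9: 155 each.
    N9: 68+155 = 223 > 100
Round 3 — N9 seizes.
  N9 sheds 223 L/s to N8: 223 each.
    N8: 10+223 = 233 > 60
Round 4 — N8 seizes.
  N8 sheds 233 L/s to N4: 233 each.
    N4: 10+233 = 243 > 80
Round 5 — N4 seizes.
  N4 sheds 243 L/s to N2: 243 each.
    N2: 38+243 = 281 > 90
Round 6 — N2 seizes.
  N2 sheds 281 L/s: no online neighbours, lost.
No further seizures.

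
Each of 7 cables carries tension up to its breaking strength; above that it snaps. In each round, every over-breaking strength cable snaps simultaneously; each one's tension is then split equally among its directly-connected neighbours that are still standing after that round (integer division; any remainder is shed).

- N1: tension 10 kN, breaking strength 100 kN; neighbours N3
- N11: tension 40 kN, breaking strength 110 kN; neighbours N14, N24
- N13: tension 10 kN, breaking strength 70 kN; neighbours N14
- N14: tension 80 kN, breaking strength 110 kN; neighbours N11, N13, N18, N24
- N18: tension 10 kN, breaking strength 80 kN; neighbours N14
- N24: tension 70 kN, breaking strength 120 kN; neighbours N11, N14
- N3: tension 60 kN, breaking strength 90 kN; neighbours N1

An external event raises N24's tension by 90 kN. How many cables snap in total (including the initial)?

Round 1 — N24 at 160 > 120. N24 snaps.
  N24 sheds 160 kN to N11, N14: 80 each.
    N11: 40+80 = 120 > 110
    N14: 80+80 = 160 > 110
Round 2 — N11, N14 snap.
  N11 sheds 120 kN: no online neighbours, lost.
  N14 sheds 160 kN to N13, N18: 80 each.
    N13: 10+80 = 90 > 70
    N18: 10+80 = 90 > 80
Round 3 — N13, N18 snap.
  N13 sheds 90 kN: no online neighbours, lost.
  N18 sheds 90 kN: no online neighbours, lost.
No further breaks.

5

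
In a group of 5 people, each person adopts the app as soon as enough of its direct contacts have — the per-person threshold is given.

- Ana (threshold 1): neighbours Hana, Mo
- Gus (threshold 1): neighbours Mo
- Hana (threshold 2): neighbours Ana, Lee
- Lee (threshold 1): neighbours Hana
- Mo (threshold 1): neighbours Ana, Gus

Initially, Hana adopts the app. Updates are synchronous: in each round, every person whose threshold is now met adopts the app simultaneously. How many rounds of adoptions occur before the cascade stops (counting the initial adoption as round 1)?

Round 1 — Hana adopts the app (initial).
Round 2 — checking thresholds:
  Ana: 1 of 2 neighbours ≥ 1, adopts the app.
  Lee: 1 of 1 neighbours ≥ 1, adopts the app.
Round 3 — checking thresholds:
  Mo: 1 of 2 neighbours ≥ 1, adopts the app.
Round 4 — checking thresholds:
  Gus: 1 of 1 neighbours ≥ 1, adopts the app.
Round 5 — no new adoptions; cascade stops.

4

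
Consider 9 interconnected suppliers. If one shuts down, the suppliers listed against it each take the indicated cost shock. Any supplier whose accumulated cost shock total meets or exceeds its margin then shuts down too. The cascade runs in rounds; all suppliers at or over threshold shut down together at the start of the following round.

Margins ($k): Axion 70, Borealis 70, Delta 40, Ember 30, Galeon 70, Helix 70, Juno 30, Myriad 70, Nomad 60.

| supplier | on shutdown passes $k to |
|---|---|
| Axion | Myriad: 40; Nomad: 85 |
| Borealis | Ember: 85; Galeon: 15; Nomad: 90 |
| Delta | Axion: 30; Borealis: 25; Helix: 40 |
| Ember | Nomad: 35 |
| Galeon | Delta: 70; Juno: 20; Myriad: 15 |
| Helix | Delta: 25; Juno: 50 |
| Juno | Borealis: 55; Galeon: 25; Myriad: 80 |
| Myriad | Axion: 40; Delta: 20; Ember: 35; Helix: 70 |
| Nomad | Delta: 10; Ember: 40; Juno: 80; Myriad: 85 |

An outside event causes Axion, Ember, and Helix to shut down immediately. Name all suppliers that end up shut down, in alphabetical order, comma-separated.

Axion, Borealis, Delta, Ember, Helix, Juno, Myriad, Nomad

Round 1 — Axion, Ember, Helix shut down (initial).
  Delta: +25 → 25 < 40
  Juno: +50 → 50 ≥ 30
  Myriad: +40 → 40 < 70
  Nomad: +85+35 → 120 ≥ 60
Round 2 — Juno, Nomad shut down.
  Borealis: +55 → 55 < 70
  Delta: +10 → 35 < 40
  Galeon: +25 → 25 < 70
  Myriad: +80+85 → 205 ≥ 70
Round 3 — Myriad shuts down.
  Delta: +20 → 55 ≥ 40
Round 4 — Delta shuts down.
  Borealis: +25 → 80 ≥ 70
Round 5 — Borealis shuts down.
  Galeon: +15 → 40 < 70
No further shutdowns.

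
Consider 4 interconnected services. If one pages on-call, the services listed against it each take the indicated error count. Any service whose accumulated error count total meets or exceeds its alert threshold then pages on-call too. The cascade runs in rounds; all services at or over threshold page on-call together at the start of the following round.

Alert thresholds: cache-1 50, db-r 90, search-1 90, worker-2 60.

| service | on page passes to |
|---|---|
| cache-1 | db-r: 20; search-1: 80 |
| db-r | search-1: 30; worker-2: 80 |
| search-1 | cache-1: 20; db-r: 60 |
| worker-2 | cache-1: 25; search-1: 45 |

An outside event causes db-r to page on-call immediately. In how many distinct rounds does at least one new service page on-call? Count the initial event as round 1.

2

Round 1 — db-r pages on-call (initial).
  search-1: +30 → 30 < 90
  worker-2: +80 → 80 ≥ 60
Round 2 — worker-2 pages on-call.
  cache-1: +25 → 25 < 50
  search-1: +45 → 75 < 90
No further pages.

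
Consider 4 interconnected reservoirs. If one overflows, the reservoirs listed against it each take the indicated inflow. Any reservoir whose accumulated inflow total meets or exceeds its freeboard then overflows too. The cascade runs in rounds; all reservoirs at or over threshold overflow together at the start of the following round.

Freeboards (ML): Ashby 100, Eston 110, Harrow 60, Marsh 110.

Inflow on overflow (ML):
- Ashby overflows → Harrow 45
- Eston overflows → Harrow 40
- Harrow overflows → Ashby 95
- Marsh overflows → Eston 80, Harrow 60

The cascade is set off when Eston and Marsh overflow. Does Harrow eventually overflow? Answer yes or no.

Round 1 — Eston, Marsh overflow (initial).
  Harrow: +40+60 → 100 ≥ 60
Round 2 — Harrow overflows.
  Ashby: +95 → 95 < 100
No further overflows.

yes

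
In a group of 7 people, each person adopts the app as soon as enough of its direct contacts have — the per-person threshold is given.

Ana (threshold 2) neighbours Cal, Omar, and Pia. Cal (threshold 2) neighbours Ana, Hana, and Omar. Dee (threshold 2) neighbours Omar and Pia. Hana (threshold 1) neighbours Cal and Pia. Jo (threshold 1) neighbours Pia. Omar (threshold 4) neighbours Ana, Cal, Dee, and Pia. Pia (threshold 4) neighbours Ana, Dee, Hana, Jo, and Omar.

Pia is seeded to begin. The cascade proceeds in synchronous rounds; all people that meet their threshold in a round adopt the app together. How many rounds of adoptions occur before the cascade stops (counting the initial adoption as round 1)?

Round 1 — Pia adopts the app (initial).
Round 2 — checking thresholds:
  Ana: 1 of 3 neighbours < 2, holds.
  Dee: 1 of 2 neighbours < 2, holds.
  Hana: 1 of 2 neighbours ≥ 1, adopts the app.
  Jo: 1 of 1 neighbours ≥ 1, adopts the app.
  Omar: 1 of 4 neighbours < 4, holds.
Round 3 — no new adoptions; cascade stops.

2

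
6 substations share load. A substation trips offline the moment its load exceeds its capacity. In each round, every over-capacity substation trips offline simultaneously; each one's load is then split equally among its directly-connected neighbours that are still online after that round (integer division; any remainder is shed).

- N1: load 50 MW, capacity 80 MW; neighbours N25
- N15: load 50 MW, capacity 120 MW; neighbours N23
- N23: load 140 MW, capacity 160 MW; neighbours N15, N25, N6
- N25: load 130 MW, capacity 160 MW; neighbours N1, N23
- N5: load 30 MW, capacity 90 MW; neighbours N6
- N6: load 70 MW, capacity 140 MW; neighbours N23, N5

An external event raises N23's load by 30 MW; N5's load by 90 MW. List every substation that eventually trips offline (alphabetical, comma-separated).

N1, N23, N25, N5, N6

Round 1 — N23 at 170 > 160; N5 at 120 > 90. N23, N5 trip offline.
  N23 sheds 170 MW to N15, N25, N6: 56 each (2 lost).
    N15: 50+56 = 106 ≤ 120
    N25: 130+56 = 186 > 160
    N6: 70+56 = 126 ≤ 140
  N5 sheds 120 MW to N6: 120 each.
    N6: 126+120 = 246 > 140
Round 2 — N25, N6 trip offline.
  N25 sheds 186 MW to N1: 186 each.
    N1: 50+186 = 236 > 80
  N6 sheds 246 MW: no online neighbours, lost.
Round 3 — N1 trips offline.
  N1 sheds 236 MW: no online neighbours, lost.
No further trips.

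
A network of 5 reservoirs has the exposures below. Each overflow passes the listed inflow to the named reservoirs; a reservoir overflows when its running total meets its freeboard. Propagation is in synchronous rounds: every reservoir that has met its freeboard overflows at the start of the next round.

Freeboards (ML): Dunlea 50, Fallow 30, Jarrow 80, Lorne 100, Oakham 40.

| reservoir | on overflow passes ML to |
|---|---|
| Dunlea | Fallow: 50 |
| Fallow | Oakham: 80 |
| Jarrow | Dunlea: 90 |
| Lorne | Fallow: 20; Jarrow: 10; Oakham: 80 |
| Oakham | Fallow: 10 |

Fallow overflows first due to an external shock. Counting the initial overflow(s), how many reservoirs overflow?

Round 1 — Fallow overflows (initial).
  Oakham: +80 → 80 ≥ 40
Round 2 — Oakham overflows.
No further overflows.

2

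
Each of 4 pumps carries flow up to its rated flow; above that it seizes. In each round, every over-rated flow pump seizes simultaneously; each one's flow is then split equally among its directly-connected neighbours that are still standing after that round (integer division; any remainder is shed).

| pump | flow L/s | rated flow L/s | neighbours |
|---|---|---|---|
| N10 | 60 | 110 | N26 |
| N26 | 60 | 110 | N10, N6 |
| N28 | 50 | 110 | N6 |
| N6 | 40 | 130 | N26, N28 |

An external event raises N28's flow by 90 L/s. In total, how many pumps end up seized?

Round 1 — N28 at 140 > 110. N28 seizes.
  N28 sheds 140 L/s to N6: 140 each.
    N6: 40+140 = 180 > 130
Round 2 — N6 seizes.
  N6 sheds 180 L/s to N26: 180 each.
    N26: 60+180 = 240 > 110
Round 3 — N26 seizes.
  N26 sheds 240 L/s to N10: 240 each.
    N10: 60+240 = 300 > 110
Round 4 — N10 seizes.
  N10 sheds 300 L/s: no online neighbours, lost.
No further seizures.

4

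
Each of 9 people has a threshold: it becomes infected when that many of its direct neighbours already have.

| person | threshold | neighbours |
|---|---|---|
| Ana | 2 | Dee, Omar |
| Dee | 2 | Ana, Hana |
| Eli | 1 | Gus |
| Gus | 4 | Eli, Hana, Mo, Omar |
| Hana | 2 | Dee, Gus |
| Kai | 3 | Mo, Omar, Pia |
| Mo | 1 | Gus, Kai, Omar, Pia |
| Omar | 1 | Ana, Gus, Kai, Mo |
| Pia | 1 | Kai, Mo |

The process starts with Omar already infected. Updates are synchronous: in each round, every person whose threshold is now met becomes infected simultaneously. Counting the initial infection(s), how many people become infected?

4

Round 1 — Omar becomes infected (initial).
Round 2 — checking thresholds:
  Ana: 1 of 2 neighbours < 2, not yet.
  Gus: 1 of 4 neighbours < 4, not yet.
  Kai: 1 of 3 neighbours < 3, not yet.
  Mo: 1 of 4 neighbours ≥ 1, becomes infected.
Round 3 — checking thresholds:
  Ana: 1 of 2 neighbours < 2, not yet.
  Gus: 2 of 4 neighbours < 4, not yet.
  Kai: 2 of 3 neighbours < 3, not yet.
  Pia: 1 of 2 neighbours ≥ 1, becomes infected.
Round 4 — checking thresholds:
  Ana: 1 of 2 neighbours < 2, not yet.
  Gus: 2 of 4 neighbours < 4, not yet.
  Kai: 3 of 3 neighbours ≥ 3, becomes infected.
Round 5 — no new infections; cascade stops.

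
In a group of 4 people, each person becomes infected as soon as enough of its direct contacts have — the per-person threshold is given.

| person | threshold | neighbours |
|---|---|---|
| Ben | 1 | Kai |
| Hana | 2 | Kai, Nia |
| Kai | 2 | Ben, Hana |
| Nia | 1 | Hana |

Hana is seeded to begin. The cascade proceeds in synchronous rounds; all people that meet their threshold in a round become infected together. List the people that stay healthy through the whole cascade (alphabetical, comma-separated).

Ben, Kai

Round 1 — Hana becomes infected (initial).
Round 2 — checking thresholds:
  Kai: 1 of 2 neighbours < 2, holds.
  Nia: 1 of 1 neighbours ≥ 1, becomes infected.
Round 3 — no new infections; cascade stops.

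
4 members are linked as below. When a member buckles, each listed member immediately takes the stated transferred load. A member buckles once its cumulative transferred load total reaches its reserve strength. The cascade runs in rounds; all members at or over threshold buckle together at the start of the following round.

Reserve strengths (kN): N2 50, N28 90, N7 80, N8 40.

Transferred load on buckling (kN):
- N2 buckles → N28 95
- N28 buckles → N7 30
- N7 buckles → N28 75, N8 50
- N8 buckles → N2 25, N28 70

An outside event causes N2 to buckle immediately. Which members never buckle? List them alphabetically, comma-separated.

Round 1 — N2 buckles (initial).
  N28: +95 → 95 ≥ 90
Round 2 — N28 buckles.
  N7: +30 → 30 < 80
No further bucklings.

N7, N8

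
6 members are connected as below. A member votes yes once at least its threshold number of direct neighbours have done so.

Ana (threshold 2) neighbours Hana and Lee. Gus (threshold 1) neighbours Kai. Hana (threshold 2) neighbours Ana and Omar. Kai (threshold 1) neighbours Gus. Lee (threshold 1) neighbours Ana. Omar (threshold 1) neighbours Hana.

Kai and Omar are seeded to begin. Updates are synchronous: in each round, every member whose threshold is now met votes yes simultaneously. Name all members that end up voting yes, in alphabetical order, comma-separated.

Round 1 — Kai, Omar vote yes (initial).
Round 2 — checking thresholds:
  Gus: 1 of 1 neighbours ≥ 1, votes yes.
  Hana: 1 of 2 neighbours < 2, holds.
Round 3 — no new yes votes; cascade stops.

Gus, Kai, Omar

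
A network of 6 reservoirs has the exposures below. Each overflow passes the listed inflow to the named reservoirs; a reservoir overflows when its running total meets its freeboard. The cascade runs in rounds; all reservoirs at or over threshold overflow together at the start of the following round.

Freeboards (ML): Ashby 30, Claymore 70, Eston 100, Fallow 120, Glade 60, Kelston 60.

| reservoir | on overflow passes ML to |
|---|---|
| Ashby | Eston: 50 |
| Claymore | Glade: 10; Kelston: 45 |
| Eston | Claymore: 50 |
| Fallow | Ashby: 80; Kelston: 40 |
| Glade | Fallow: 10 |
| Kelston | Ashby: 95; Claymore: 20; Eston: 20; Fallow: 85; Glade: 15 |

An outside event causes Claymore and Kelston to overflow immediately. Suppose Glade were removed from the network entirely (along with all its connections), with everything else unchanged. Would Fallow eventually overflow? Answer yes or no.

no

With Glade removed:
Round 1 — Claymore, Kelston overflow (initial).
  Ashby: +95 → 95 ≥ 30
  Eston: +20 → 20 < 100
  Fallow: +85 → 85 < 120
Round 2 — Ashby overflows.
  Eston: +50 → 70 < 100
No further overflows.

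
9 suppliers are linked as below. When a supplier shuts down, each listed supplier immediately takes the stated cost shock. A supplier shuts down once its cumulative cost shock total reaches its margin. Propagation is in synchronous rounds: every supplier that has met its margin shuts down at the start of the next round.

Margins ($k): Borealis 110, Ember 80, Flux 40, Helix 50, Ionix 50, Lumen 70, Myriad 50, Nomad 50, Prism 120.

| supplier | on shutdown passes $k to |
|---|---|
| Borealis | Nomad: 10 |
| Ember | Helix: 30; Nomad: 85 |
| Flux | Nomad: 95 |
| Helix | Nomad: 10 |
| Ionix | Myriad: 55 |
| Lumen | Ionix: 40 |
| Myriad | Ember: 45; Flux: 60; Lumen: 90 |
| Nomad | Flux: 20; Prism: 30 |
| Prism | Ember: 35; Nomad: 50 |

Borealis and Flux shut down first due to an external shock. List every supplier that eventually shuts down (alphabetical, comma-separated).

Borealis, Flux, Nomad

Round 1 — Borealis, Flux shut down (initial).
  Nomad: +10+95 → 105 ≥ 50
Round 2 — Nomad shuts down.
  Prism: +30 → 30 < 120
No further shutdowns.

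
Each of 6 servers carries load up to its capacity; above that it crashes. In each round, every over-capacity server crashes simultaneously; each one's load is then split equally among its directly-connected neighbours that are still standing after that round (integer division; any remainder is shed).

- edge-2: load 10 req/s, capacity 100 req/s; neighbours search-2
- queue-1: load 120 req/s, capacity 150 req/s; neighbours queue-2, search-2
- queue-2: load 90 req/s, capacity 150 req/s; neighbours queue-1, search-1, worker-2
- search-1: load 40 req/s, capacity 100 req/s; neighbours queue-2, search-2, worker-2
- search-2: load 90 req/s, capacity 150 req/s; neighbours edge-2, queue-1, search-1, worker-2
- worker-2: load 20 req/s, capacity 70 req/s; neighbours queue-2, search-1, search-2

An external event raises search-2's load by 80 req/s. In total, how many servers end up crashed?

5

Round 1 — search-2 at 170 > 150. search-2 crashes.
  search-2 sheds 170 req/s to edge-2, queue-1, search-1, worker-2: 42 each (2 lost).
    edge-2: 10+42 = 52 ≤ 100
    queue-1: 120+42 = 162 > 150
    search-1: 40+42 = 82 ≤ 100
    worker-2: 20+42 = 62 ≤ 70
Round 2 — queue-1 crashes.
  queue-1 sheds 162 req/s to queue-2: 162 each.
    queue-2: 90+162 = 252 > 150
Round 3 — queue-2 crashes.
  queue-2 sheds 252 req/s to search-1, worker-2: 126 each.
    search-1: 82+126 = 208 > 100
    worker-2: 62+126 = 188 > 70
Round 4 — search-1, worker-2 crash.
  search-1 sheds 208 req/s: no online neighbours, lost.
  worker-2 sheds 188 req/s: no online neighbours, lost.
No further crashes.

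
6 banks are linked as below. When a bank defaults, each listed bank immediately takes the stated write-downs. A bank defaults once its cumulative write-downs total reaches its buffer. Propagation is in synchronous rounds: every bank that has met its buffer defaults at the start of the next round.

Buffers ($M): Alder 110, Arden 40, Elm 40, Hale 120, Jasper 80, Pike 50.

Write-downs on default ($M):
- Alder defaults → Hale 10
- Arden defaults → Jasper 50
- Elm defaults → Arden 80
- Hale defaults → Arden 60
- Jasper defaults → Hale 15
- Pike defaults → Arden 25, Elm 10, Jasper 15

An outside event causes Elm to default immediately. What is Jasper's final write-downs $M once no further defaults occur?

Round 1 — Elm defaults (initial).
  Arden: +80 → 80 ≥ 40
Round 2 — Arden defaults.
  Jasper: +50 → 50 < 80
No further defaults.

50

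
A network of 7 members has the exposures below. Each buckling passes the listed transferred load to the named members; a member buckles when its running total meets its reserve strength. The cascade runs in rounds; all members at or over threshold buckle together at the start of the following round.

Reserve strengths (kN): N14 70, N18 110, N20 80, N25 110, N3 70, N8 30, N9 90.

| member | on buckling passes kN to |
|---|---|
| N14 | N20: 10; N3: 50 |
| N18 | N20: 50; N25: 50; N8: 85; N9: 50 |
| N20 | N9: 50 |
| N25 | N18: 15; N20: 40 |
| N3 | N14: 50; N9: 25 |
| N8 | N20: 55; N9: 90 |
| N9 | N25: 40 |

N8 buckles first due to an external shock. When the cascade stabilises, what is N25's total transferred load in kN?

Round 1 — N8 buckles (initial).
  N20: +55 → 55 < 80
  N9: +90 → 90 ≥ 90
Round 2 — N9 buckles.
  N25: +40 → 40 < 110
No further bucklings.

40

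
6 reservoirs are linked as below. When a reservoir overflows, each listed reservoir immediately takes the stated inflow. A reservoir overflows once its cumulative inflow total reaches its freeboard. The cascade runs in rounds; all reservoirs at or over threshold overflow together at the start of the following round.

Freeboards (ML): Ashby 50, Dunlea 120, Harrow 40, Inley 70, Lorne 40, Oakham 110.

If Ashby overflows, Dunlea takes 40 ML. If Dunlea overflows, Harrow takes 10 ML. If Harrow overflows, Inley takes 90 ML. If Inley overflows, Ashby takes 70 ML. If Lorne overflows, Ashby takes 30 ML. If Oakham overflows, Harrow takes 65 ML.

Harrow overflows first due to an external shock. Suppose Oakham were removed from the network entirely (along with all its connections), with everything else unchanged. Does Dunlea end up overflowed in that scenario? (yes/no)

no

With Oakham removed:
Round 1 — Harrow overflows (initial).
  Inley: +90 → 90 ≥ 70
Round 2 — Inley overflows.
  Ashby: +70 → 70 ≥ 50
Round 3 — Ashby overflows.
  Dunlea: +40 → 40 < 120
No further overflows.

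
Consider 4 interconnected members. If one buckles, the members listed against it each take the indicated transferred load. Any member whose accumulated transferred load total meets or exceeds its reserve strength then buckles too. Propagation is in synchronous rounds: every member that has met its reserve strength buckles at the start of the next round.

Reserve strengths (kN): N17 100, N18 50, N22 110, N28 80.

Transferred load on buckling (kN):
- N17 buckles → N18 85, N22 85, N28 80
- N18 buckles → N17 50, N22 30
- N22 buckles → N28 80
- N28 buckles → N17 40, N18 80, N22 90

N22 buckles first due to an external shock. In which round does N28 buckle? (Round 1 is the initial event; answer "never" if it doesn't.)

Round 1 — N22 buckles (initial).
  N28: +80 → 80 ≥ 80
Round 2 — N28 buckles.
  N17: +40 → 40 < 100
  N18: +80 → 80 ≥ 50
Round 3 — N18 buckles.
  N17: +50 → 90 < 100
No further bucklings.

2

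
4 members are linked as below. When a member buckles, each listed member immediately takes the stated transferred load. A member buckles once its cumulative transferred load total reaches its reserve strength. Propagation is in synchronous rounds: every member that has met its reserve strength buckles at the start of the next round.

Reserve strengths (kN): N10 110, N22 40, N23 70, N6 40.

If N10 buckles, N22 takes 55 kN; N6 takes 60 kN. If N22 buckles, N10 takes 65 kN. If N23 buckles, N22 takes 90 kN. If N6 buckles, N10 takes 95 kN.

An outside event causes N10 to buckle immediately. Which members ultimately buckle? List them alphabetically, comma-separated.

Round 1 — N10 buckles (initial).
  N22: +55 → 55 ≥ 40
  N6: +60 → 60 ≥ 40
Round 2 — N22, N6 buckle.
No further bucklings.

N10, N22, N6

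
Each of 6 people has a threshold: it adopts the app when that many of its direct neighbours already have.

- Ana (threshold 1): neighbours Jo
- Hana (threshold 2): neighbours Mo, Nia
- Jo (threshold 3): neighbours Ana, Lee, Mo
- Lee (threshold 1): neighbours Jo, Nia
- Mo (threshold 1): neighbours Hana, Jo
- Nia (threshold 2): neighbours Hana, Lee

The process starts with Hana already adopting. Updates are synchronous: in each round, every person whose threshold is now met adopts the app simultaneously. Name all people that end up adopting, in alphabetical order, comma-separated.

Round 1 — Hana adopts the app (initial).
Round 2 — checking thresholds:
  Mo: 1 of 2 neighbours ≥ 1, adopts the app.
  Nia: 1 of 2 neighbours < 2, below threshold.
Round 3 — no new adoptions; cascade stops.

Hana, Mo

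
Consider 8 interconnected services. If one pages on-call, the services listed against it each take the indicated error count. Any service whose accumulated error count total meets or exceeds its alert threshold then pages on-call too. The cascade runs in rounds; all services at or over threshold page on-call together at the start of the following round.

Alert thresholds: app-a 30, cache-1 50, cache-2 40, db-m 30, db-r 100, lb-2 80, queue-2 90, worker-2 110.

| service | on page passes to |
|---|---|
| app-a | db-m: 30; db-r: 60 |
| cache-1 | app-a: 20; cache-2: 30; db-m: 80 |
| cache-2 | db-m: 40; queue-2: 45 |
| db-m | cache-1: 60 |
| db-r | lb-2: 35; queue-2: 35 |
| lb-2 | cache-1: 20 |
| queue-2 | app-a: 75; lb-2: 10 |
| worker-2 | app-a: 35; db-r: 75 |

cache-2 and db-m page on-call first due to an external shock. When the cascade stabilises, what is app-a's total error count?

20

Round 1 — cache-2, db-m page on-call (initial).
  cache-1: +60 → 60 ≥ 50
  queue-2: +45 → 45 < 90
Round 2 — cache-1 pages on-call.
  app-a: +20 → 20 < 30
No further pages.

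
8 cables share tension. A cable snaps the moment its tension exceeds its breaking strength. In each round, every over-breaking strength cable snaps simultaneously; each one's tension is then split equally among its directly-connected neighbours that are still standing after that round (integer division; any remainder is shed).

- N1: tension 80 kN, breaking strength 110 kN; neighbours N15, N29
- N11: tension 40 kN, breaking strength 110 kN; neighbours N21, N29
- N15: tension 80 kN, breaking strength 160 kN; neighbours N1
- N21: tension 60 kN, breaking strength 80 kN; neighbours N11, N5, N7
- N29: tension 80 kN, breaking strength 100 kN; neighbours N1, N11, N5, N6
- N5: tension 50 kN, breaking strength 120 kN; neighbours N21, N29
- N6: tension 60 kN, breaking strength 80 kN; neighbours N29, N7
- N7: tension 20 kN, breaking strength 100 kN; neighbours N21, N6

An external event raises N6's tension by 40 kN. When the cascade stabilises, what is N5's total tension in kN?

Round 1 — N6 at 100 > 80. N6 snaps.
  N6 sheds 100 kN to N29, N7: 50 each.
    N29: 80+50 = 130 > 100
    N7: 20+50 = 70 ≤ 100
Round 2 — N29 snaps.
  N29 sheds 130 kN to N1, N11, N5: 43 each (1 lost).
    N1: 80+43 = 123 > 110
    N11: 40+43 = 83 ≤ 110
    N5: 50+43 = 93 ≤ 120
Round 3 — N1 snaps.
  N1 sheds 123 kN to N15: 123 each.
    N15: 80+123 = 203 > 160
Round 4 — N15 snaps.
  N15 sheds 203 kN: no online neighbours, lost.
No further breaks.

93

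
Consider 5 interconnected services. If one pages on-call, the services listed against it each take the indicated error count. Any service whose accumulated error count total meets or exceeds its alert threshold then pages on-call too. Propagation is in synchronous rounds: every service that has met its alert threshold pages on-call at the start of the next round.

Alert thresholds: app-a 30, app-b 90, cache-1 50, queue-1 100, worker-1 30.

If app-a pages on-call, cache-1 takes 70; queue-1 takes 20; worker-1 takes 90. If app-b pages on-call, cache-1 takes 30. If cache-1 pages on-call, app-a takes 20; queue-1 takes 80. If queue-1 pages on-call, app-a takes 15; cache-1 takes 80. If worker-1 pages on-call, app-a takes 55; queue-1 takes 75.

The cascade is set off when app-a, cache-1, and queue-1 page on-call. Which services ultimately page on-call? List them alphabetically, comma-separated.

app-a, cache-1, queue-1, worker-1

Round 1 — app-a, cache-1, queue-1 page on-call (initial).
  worker-1: +90 → 90 ≥ 30
Round 2 — worker-1 pages on-call.
No further pages.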